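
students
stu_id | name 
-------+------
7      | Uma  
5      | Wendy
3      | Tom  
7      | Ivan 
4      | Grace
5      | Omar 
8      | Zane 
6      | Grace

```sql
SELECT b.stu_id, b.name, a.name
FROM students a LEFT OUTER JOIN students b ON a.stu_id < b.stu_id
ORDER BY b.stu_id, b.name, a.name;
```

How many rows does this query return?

LEFT JOIN keeps every row from `students a`; unmatched rows get NULL for `students b`'s columns.
Matching on a.stu_id < b.stu_id.
- a[0] stu_id=7 → 1 match(es) in b → 1 row(s).
- a[1] stu_id=5 → 4 match(es) in b → 4 row(s).
- a[2] stu_id=3 → 7 match(es) in b → 7 row(s).
- a[3] stu_id=7 → 1 match(es) in b → 1 row(s).
- a[4] stu_id=4 → 6 match(es) in b → 6 row(s).
- a[5] stu_id=5 → 4 match(es) in b → 4 row(s).
- a[6] stu_id=8 → no match; kept with NULLs on the b side.
- a[7] stu_id=6 → 3 match(es) in b → 3 row(s).
Total: 26 matched + 1 padded = 27 rows.

27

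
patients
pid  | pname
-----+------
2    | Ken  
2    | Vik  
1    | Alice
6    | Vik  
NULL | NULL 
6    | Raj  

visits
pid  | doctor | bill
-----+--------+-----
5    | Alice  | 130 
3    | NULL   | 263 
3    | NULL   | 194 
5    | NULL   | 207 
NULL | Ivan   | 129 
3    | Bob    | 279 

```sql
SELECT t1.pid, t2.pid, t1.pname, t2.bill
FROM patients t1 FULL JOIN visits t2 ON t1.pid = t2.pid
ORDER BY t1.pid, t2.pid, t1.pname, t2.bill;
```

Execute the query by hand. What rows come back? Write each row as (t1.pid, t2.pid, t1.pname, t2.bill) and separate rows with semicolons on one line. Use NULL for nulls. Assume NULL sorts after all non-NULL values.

(1, NULL, Alice, NULL); (2, NULL, Ken, NULL); (2, NULL, Vik, NULL); (6, NULL, Raj, NULL); (6, NULL, Vik, NULL); (NULL, 3, NULL, 194); (NULL, 3, NULL, 263); (NULL, 3, NULL, 279); (NULL, 5, NULL, 130); (NULL, 5, NULL, 207); (NULL, NULL, NULL, 129); (NULL, NULL, NULL, NULL)

FULL OUTER JOIN keeps every row from both sides; unmatched rows get NULL for the other side's columns.
Matching on t1.pid = t2.pid. A NULL in a compared column never satisfies the condition.
Matched pairs: 0; unmatched t1 rows kept: 6; unmatched t2 rows kept: 6.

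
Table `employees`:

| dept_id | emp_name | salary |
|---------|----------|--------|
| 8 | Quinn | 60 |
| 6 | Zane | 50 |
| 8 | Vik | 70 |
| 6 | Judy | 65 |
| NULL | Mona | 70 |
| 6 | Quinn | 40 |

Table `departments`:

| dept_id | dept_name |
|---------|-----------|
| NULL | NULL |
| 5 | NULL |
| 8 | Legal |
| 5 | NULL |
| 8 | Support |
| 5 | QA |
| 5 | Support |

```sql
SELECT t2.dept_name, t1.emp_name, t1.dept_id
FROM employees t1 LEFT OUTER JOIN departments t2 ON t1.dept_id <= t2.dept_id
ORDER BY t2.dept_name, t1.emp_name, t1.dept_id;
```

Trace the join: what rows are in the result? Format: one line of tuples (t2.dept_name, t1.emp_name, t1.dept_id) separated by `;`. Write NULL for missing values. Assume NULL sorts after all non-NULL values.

(Legal, Judy, 6); (Legal, Quinn, 6); (Legal, Quinn, 8); (Legal, Vik, 8); (Legal, Zane, 6); (Support, Judy, 6); (Support, Quinn, 6); (Support, Quinn, 8); (Support, Vik, 8); (Support, Zane, 6); (NULL, Mona, NULL)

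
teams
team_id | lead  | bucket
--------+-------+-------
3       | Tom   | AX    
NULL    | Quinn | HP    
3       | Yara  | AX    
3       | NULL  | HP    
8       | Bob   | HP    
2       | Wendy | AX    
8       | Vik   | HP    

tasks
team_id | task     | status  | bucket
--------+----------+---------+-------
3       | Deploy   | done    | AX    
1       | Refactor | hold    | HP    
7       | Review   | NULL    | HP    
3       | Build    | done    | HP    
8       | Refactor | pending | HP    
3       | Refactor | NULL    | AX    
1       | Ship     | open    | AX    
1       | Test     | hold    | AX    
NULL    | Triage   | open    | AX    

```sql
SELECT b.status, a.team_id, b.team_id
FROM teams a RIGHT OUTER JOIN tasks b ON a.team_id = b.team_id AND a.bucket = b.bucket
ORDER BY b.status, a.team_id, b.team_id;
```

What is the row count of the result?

12

RIGHT JOIN keeps every row from `tasks`; unmatched rows get NULL for `teams`'s columns.
Matching on a.team_id = b.team_id AND a.bucket = b.bucket. A NULL in a compared column never satisfies the condition.
- team_id=3, bucket=AX: 2 matching b row(s), so 2 row(s) emitted.
- team_id=NULL, bucket=HP: no matching b row.
- team_id=3, bucket=AX: 2 matching b row(s), so 2 row(s) emitted.
- team_id=3, bucket=HP: 1 matching b row(s), so 1 row(s) emitted.
- team_id=8, bucket=HP: 1 matching b row(s), so 1 row(s) emitted.
- team_id=2, bucket=AX: no matching b row.
- team_id=8, bucket=HP: 1 matching b row(s), so 1 row(s) emitted.
- plus 5 unmatched b row(s), each kept with NULL a columns.
Total: 7 matched + 5 padded = 12 rows.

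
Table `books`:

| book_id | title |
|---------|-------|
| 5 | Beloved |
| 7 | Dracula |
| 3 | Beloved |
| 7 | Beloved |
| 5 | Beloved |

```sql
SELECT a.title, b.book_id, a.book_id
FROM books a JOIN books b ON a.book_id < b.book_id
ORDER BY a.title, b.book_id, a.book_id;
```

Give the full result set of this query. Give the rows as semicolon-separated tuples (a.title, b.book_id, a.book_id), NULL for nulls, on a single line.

INNER JOIN keeps only pairs where the ON condition holds.
Matching on a.book_id < b.book_id.
- a[0] book_id=5 → 2 match(es) in b → 2 row(s).
- a[1] book_id=7 → no match; dropped.
- a[2] book_id=3 → 4 match(es) in b → 4 row(s).
- a[3] book_id=7 → no match; dropped.
- a[4] book_id=5 → 2 match(es) in b → 2 row(s).
After projecting and ordering:
a.title | b.book_id | a.book_id
Beloved | 5 | 3
Beloved | 5 | 3
Beloved | 7 | 3
Beloved | 7 | 3
Beloved | 7 | 5
Beloved | 7 | 5
Beloved | 7 | 5
Beloved | 7 | 5

(Beloved, 5, 3); (Beloved, 5, 3); (Beloved, 7, 3); (Beloved, 7, 3); (Beloved, 7, 5); (Beloved, 7, 5); (Beloved, 7, 5); (Beloved, 7, 5)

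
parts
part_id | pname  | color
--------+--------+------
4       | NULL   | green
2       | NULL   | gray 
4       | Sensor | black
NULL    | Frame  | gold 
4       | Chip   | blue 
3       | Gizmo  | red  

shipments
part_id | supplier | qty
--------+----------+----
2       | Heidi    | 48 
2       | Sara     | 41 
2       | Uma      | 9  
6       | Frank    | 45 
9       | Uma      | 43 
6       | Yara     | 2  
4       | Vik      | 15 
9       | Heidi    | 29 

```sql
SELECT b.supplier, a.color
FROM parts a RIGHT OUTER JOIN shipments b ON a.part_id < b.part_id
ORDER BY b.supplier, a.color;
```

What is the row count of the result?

25

RIGHT JOIN keeps every row from `shipments`; unmatched rows get NULL for `parts`'s columns.
Matching on a.part_id < b.part_id. A NULL in a compared column never satisfies the condition.
Matched pairs: 22; unmatched b rows kept: 3.
Total: 22 matched + 3 padded = 25 rows.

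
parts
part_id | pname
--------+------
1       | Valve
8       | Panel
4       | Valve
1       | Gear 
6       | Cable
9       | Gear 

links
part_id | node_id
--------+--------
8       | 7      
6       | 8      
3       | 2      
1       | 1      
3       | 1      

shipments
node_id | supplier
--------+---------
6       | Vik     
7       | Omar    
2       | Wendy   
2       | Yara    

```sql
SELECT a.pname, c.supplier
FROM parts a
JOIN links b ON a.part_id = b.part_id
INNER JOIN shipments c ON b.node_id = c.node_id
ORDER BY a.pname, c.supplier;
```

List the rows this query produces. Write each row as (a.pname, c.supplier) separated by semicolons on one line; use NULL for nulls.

(Panel, Omar)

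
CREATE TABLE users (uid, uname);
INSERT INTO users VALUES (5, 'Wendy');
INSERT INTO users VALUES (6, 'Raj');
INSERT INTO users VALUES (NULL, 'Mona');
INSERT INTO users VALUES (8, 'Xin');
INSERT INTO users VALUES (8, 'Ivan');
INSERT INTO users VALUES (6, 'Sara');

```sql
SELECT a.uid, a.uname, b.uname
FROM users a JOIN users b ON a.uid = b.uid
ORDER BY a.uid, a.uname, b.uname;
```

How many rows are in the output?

9

INNER JOIN keeps only pairs where the ON condition holds.
Matching on a.uid = b.uid. A NULL in a compared column never satisfies the condition.
- a (uid=5) pairs with 1 row(s) of b.
- a (uid=6) pairs with 2 row(s) of b.
- a (uid=NULL) has no partner → excluded.
- a (uid=8) pairs with 2 row(s) of b.
- a (uid=8) pairs with 2 row(s) of b.
- a (uid=6) pairs with 2 row(s) of b.
Total: 9 rows.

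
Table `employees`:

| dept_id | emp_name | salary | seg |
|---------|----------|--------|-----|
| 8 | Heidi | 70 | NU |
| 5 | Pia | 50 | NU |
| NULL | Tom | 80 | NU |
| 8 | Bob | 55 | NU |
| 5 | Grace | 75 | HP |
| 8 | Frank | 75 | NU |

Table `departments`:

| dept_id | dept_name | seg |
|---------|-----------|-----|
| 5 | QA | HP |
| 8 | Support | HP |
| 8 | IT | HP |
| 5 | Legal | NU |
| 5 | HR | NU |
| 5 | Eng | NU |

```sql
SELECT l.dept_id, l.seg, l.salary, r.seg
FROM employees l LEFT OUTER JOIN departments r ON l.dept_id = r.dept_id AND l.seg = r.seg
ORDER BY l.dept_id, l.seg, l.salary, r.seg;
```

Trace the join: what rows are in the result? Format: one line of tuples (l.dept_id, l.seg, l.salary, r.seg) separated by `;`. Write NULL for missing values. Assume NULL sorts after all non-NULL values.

(5, HP, 75, HP); (5, NU, 50, NU); (5, NU, 50, NU); (5, NU, 50, NU); (8, NU, 55, NULL); (8, NU, 70, NULL); (8, NU, 75, NULL); (NULL, NU, 80, NULL)

LEFT JOIN keeps every row from `employees`; unmatched rows get NULL for `departments`'s columns.
Matching on l.dept_id = r.dept_id AND l.seg = r.seg. A NULL in a compared column never satisfies the condition.
Matched pairs: 4; unmatched l rows kept: 4.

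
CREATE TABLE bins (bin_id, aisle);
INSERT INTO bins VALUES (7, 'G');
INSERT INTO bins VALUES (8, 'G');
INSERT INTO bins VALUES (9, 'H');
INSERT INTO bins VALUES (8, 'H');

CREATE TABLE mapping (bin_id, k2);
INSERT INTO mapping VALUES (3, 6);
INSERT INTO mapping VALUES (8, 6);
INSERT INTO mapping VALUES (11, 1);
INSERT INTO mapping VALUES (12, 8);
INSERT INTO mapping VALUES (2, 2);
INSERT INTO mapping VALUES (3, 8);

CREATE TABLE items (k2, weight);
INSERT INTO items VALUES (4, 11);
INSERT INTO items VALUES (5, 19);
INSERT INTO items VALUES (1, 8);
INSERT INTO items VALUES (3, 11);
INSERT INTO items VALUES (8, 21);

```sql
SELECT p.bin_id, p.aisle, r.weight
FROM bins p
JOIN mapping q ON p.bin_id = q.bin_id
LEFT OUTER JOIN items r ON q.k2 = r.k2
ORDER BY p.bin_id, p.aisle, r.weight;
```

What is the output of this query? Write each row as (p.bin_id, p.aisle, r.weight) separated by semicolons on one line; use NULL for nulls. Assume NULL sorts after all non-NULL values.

(8, G, NULL); (8, H, NULL)

Joins associate left-to-right: bins INNER JOIN mapping on bin_id gives 2 intermediate row(s).
Then LEFT JOIN `items r` on k2: each of those 2 rows is kept; rows whose q.k2 has no match in r get NULL for r's columns.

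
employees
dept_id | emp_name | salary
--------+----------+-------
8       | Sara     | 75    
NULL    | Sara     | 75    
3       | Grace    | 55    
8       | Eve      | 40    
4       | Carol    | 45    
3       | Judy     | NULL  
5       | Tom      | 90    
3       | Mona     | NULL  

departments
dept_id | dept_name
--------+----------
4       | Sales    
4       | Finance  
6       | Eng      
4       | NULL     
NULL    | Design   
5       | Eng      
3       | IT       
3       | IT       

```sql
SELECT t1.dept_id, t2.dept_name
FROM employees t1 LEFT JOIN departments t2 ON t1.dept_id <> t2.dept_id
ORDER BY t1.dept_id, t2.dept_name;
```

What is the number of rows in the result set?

40

LEFT JOIN keeps every row from `employees`; unmatched rows get NULL for `departments`'s columns.
Matching on t1.dept_id <> t2.dept_id. A NULL in a compared column never satisfies the condition.
Matched pairs: 39; unmatched t1 rows kept: 1.
Total: 39 matched + 1 padded = 40 rows.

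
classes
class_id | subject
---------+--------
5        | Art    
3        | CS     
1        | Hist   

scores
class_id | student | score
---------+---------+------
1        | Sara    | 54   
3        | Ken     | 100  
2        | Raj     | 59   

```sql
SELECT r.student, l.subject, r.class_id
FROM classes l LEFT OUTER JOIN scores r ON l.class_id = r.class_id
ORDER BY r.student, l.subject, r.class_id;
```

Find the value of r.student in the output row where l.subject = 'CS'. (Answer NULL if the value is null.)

Ken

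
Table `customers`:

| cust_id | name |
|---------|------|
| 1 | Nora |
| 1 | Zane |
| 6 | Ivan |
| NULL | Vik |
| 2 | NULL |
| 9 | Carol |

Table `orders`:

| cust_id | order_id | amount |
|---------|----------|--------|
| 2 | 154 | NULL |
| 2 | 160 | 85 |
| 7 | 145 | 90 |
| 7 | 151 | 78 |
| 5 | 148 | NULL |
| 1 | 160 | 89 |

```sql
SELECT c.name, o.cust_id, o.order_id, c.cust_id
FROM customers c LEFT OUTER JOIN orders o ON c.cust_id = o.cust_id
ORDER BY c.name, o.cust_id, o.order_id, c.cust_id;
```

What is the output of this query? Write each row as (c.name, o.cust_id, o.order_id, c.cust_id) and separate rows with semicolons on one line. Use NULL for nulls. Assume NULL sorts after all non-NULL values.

(Carol, NULL, NULL, 9); (Ivan, NULL, NULL, 6); (Nora, 1, 160, 1); (Vik, NULL, NULL, NULL); (Zane, 1, 160, 1); (NULL, 2, 154, 2); (NULL, 2, 160, 2)

LEFT JOIN keeps every row from `customers`; unmatched rows get NULL for `orders`'s columns.
Matching on c.cust_id = o.cust_id. A NULL in a compared column never satisfies the condition.
Matched pairs: 4; unmatched c rows kept: 3.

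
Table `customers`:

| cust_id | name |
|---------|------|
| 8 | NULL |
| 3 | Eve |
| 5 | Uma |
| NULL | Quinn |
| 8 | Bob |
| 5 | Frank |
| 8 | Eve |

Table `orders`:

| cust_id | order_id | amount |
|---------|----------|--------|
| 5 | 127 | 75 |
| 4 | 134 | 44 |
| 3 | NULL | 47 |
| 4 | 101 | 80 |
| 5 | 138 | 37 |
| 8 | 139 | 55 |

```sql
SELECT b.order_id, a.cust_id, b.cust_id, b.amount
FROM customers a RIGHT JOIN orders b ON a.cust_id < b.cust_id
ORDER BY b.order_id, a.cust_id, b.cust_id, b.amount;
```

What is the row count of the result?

RIGHT JOIN keeps every row from `orders`; unmatched rows get NULL for `customers`'s columns.
Matching on a.cust_id < b.cust_id. A NULL in a compared column never satisfies the condition.
- cust_id=8: no matching b row.
- cust_id=3: 5 matching b row(s), so 5 row(s) emitted.
- cust_id=5: 1 matching b row(s), so 1 row(s) emitted.
- cust_id=NULL: no matching b row.
- cust_id=8: no matching b row.
- cust_id=5: 1 matching b row(s), so 1 row(s) emitted.
- cust_id=8: no matching b row.
- 1 b row(s) had no a match → kept, a columns NULL.
Total: 7 matched + 1 padded = 8 rows.

8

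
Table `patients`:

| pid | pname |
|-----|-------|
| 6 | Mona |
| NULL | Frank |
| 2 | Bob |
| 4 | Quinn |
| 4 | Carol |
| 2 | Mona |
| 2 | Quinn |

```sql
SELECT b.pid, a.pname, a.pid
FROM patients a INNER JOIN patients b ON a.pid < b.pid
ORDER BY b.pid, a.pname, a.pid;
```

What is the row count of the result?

11

INNER JOIN keeps only pairs where the ON condition holds.
Matching on a.pid < b.pid. A NULL in a compared column never satisfies the condition.
- a[0] pid=6 → no match; dropped.
- a[1] pid=NULL → no match; dropped.
- a[2] pid=2 → 3 match(es) in b → 3 row(s).
- a[3] pid=4 → 1 match(es) in b → 1 row(s).
- a[4] pid=4 → 1 match(es) in b → 1 row(s).
- a[5] pid=2 → 3 match(es) in b → 3 row(s).
- a[6] pid=2 → 3 match(es) in b → 3 row(s).
Total: 11 rows.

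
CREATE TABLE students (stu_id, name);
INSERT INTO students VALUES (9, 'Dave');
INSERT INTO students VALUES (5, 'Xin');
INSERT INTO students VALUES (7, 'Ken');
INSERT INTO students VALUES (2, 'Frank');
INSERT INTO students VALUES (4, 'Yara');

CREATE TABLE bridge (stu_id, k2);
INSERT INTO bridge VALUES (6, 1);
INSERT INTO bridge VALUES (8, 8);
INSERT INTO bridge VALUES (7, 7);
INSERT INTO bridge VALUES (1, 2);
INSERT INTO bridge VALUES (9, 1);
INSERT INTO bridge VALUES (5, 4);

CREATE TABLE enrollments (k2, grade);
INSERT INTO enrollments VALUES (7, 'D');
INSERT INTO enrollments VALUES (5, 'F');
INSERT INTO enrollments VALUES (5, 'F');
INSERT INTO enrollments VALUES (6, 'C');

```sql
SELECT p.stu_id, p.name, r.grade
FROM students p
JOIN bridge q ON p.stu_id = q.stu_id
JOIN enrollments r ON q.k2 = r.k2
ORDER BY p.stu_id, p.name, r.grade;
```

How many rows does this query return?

Evaluate left to right. First `students p INNER JOIN bridge q` on stu_id: 3 row(s).
Then INNER JOIN `enrollments r` on k2: keep only rows whose q.k2 appears in r.
Result: 1 row(s).

1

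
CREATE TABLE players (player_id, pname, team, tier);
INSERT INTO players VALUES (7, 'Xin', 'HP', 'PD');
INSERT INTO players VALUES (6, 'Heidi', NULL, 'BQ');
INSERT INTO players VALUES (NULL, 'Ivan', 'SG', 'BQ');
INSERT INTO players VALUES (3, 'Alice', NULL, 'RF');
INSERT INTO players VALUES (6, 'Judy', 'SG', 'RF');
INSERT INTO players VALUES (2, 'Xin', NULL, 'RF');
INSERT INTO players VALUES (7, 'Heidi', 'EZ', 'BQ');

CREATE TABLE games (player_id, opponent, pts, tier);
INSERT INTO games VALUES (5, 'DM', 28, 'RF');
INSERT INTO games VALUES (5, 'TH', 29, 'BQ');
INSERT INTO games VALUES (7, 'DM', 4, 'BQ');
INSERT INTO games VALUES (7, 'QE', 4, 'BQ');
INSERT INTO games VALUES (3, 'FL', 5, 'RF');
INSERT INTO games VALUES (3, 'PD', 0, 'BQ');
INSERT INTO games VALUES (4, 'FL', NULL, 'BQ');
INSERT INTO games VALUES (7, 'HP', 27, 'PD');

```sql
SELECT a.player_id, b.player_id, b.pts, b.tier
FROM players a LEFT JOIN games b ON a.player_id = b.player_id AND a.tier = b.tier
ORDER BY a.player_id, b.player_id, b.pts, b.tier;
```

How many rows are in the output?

LEFT JOIN keeps every row from `players`; unmatched rows get NULL for `games`'s columns.
Matching on a.player_id = b.player_id AND a.tier = b.tier. A NULL in a compared column never satisfies the condition.
Matched pairs: 4; unmatched a rows kept: 4.
Total: 4 matched + 4 padded = 8 rows.

8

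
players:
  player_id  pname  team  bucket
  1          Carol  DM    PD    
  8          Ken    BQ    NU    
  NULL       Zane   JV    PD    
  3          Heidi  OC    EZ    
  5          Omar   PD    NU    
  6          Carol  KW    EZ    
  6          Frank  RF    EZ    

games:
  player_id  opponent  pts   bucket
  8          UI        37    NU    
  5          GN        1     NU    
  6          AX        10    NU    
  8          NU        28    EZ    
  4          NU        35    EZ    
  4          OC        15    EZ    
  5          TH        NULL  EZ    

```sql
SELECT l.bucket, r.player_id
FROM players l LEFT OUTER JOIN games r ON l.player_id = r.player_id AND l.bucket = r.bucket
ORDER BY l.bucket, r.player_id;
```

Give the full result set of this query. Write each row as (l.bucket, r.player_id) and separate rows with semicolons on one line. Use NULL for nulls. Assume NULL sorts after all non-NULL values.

(EZ, NULL); (EZ, NULL); (EZ, NULL); (NU, 5); (NU, 8); (PD, NULL); (PD, NULL)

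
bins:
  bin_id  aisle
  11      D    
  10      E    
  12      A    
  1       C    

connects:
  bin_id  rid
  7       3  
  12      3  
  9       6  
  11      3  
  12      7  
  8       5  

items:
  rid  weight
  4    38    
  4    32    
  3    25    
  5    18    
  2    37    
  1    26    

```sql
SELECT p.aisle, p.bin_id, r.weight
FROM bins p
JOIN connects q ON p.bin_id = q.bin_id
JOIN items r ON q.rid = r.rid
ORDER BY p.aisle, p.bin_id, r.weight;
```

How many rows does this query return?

2

Evaluate left to right. First `bins p INNER JOIN connects q` on bin_id: 3 row(s).
Then INNER JOIN `items r` on rid: keep only rows whose q.rid appears in r.
Result: 2 row(s).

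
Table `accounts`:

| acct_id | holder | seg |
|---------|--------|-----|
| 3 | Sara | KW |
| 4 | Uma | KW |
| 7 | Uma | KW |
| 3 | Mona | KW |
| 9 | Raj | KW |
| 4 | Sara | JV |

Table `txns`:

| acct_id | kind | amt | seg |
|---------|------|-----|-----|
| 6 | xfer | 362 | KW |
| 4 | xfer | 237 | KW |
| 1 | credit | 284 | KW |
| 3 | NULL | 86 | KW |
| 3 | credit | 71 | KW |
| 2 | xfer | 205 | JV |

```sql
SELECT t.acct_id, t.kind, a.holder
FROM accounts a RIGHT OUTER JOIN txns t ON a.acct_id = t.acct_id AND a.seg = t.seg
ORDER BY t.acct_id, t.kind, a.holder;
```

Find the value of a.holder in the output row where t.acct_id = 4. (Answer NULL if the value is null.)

RIGHT JOIN keeps every row from `txns`; unmatched rows get NULL for `accounts`'s columns.
Matching on a.acct_id = t.acct_id AND a.seg = t.seg.
- a row (acct_id=3, seg=KW): matches 2 t row(s) → 2 output row(s).
- a row (acct_id=4, seg=KW): matches 1 t row(s) → 1 output row(s).
- a row (acct_id=7, seg=KW): no match.
- a row (acct_id=3, seg=KW): matches 2 t row(s) → 2 output row(s).
- a row (acct_id=9, seg=KW): no match.
- a row (acct_id=4, seg=JV): no match.
- 3 t row(s) had no a match → kept, a columns NULL.

Uma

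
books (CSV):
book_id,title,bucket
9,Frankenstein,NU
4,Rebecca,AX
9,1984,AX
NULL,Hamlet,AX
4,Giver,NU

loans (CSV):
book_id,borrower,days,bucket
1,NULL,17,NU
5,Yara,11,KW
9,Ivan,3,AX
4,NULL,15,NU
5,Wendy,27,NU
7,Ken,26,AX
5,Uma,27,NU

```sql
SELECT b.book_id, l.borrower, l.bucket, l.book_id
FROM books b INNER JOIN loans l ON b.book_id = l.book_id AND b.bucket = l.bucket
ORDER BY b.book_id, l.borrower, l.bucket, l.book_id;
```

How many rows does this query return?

2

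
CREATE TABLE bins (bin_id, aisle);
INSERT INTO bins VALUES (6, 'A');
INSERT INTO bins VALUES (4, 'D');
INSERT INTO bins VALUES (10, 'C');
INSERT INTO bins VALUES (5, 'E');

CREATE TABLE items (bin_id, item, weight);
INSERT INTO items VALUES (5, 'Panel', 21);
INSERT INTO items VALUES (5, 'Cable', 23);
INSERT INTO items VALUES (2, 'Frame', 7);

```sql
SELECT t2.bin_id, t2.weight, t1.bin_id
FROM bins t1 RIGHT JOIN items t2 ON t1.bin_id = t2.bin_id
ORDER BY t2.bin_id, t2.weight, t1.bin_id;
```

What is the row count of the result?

RIGHT JOIN keeps every row from `items`; unmatched rows get NULL for `bins`'s columns.
Matching on t1.bin_id = t2.bin_id.
- t1 row (bin_id=6): no match.
- t1 row (bin_id=4): no match.
- t1 row (bin_id=10): no match.
- t1 row (bin_id=5): matches 2 t2 row(s) → 2 output row(s).
- plus 1 unmatched t2 row(s), each kept with NULL t1 columns.
Total: 2 matched + 1 padded = 3 rows.

3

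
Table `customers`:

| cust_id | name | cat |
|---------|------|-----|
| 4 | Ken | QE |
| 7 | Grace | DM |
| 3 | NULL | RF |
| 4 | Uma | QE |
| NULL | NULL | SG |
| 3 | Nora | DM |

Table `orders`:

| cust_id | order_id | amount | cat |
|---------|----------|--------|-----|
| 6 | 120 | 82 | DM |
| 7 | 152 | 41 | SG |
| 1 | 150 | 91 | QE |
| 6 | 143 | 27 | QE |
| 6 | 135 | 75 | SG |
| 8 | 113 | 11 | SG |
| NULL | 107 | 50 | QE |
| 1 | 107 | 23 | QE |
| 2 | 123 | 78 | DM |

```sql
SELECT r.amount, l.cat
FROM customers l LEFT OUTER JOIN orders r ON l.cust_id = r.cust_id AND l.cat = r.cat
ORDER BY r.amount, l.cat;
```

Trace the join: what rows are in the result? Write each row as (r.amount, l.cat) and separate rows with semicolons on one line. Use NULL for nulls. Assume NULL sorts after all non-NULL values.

LEFT JOIN keeps every row from `customers`; unmatched rows get NULL for `orders`'s columns.
Matching on l.cust_id = r.cust_id AND l.cat = r.cat. A NULL in a compared column never satisfies the condition.
- l row (cust_id=4, cat=QE): no match → kept, r columns NULL.
- l row (cust_id=7, cat=DM): no match → kept, r columns NULL.
- l row (cust_id=3, cat=RF): no match → kept, r columns NULL.
- l row (cust_id=4, cat=QE): no match → kept, r columns NULL.
- l row (cust_id=NULL, cat=SG): no match → kept, r columns NULL.
- l row (cust_id=3, cat=DM): no match → kept, r columns NULL.
After projecting and ordering:
r.amount | l.cat
NULL | DM
NULL | DM
NULL | QE
NULL | QE
NULL | RF
NULL | SG

(NULL, DM); (NULL, DM); (NULL, QE); (NULL, QE); (NULL, RF); (NULL, SG)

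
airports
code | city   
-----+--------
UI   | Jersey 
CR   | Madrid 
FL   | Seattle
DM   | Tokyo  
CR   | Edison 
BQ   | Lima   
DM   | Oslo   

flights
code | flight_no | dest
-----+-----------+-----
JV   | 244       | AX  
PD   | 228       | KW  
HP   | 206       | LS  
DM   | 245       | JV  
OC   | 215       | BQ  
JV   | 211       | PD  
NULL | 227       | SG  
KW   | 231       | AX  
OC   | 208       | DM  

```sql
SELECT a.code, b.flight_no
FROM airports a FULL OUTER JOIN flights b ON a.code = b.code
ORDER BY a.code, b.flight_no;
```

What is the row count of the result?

15

FULL OUTER JOIN keeps every row from both sides; unmatched rows get NULL for the other side's columns.
Matching on a.code = b.code. A NULL in a compared column never satisfies the condition.
Matched pairs: 2; unmatched a rows kept: 5; unmatched b rows kept: 8.
Total: 2 matched + 13 padded = 15 rows.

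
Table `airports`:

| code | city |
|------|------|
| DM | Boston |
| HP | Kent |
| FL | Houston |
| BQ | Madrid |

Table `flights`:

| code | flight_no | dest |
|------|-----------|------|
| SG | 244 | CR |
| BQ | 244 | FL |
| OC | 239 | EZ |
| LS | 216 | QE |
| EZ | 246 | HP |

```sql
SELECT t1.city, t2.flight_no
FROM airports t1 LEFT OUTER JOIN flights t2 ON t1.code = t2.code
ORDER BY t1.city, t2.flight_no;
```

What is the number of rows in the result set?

4

LEFT JOIN keeps every row from `airports`; unmatched rows get NULL for `flights`'s columns.
Matching on t1.code = t2.code.
Matched pairs: 1; unmatched t1 rows kept: 3.
Total: 1 matched + 3 padded = 4 rows.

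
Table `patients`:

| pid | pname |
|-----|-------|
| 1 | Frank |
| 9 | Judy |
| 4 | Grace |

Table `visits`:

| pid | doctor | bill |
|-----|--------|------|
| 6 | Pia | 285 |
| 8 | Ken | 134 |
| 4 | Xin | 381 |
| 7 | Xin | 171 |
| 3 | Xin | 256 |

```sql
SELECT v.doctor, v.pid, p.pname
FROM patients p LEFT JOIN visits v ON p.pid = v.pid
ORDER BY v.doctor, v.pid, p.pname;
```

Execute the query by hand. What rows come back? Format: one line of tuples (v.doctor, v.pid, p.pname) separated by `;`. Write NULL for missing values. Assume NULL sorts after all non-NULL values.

LEFT JOIN keeps every row from `patients`; unmatched rows get NULL for `visits`'s columns.
Matching on p.pid = v.pid.
- p row (pid=1): no match → kept, v columns NULL.
- p row (pid=9): no match → kept, v columns NULL.
- p row (pid=4): matches 1 v row(s) → 1 output row(s).
After projecting and ordering:
v.doctor | v.pid | p.pname
Xin | 4 | Grace
NULL | NULL | Frank
NULL | NULL | Judy

(Xin, 4, Grace); (NULL, NULL, Frank); (NULL, NULL, Judy)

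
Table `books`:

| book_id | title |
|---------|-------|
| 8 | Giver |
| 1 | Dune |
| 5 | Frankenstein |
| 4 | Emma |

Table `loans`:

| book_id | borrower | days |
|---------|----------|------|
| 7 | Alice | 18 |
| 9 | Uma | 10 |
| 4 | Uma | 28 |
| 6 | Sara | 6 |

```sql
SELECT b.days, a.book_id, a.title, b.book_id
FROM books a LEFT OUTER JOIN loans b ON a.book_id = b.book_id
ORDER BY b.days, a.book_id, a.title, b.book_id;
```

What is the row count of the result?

4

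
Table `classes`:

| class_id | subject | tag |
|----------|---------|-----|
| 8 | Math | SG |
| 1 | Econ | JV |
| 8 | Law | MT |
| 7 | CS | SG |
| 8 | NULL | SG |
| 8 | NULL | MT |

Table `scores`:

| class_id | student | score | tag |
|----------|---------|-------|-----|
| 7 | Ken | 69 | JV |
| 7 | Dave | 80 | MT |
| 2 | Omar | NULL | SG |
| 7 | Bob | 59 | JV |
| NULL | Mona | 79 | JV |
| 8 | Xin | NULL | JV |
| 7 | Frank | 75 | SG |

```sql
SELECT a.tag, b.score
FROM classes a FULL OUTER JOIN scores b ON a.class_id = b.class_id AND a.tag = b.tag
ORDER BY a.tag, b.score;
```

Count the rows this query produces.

12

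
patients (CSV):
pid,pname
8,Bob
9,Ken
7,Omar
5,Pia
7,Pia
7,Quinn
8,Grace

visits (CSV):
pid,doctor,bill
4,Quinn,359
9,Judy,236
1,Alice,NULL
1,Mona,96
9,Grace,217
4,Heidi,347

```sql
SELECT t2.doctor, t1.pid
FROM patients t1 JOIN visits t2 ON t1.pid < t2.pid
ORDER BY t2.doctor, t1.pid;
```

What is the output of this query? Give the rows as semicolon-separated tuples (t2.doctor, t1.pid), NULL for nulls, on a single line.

(Grace, 5); (Grace, 7); (Grace, 7); (Grace, 7); (Grace, 8); (Grace, 8); (Judy, 5); (Judy, 7); (Judy, 7); (Judy, 7); (Judy, 8); (Judy, 8)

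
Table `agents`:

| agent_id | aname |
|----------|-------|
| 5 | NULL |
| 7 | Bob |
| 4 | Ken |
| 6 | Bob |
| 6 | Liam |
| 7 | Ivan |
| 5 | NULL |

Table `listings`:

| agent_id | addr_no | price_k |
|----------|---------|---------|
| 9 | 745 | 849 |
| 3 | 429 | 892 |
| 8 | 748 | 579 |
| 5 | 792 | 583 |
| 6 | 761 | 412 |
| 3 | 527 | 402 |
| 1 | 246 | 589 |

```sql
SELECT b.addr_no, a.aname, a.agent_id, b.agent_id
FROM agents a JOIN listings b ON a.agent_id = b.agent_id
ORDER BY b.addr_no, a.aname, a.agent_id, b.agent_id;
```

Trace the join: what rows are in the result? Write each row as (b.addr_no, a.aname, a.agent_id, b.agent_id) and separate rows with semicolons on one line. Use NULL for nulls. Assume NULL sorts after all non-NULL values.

INNER JOIN keeps only pairs where the ON condition holds.
Matching on a.agent_id = b.agent_id.
- a (agent_id=5) pairs with 1 row(s) of b.
- a (agent_id=7) has no partner → excluded.
- a (agent_id=4) has no partner → excluded.
- a (agent_id=6) pairs with 1 row(s) of b.
- a (agent_id=6) pairs with 1 row(s) of b.
- a (agent_id=7) has no partner → excluded.
- a (agent_id=5) pairs with 1 row(s) of b.
After projecting and ordering:
b.addr_no | a.aname | a.agent_id | b.agent_id
761 | Bob | 6 | 6
761 | Liam | 6 | 6
792 | NULL | 5 | 5
792 | NULL | 5 | 5

(761, Bob, 6, 6); (761, Liam, 6, 6); (792, NULL, 5, 5); (792, NULL, 5, 5)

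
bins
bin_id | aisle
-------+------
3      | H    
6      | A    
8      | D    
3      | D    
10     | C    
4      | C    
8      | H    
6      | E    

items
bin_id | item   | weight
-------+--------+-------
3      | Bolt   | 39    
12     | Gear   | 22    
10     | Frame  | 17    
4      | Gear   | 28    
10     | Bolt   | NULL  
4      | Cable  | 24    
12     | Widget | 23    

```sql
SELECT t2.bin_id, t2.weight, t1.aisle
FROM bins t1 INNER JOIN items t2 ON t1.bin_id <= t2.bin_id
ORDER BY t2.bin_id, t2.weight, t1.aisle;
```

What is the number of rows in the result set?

40

INNER JOIN keeps only pairs where the ON condition holds.
Matching on t1.bin_id <= t2.bin_id.
- t1 row (bin_id=3): matches 7 t2 row(s) → 7 output row(s).
- t1 row (bin_id=6): matches 4 t2 row(s) → 4 output row(s).
- t1 row (bin_id=8): matches 4 t2 row(s) → 4 output row(s).
- t1 row (bin_id=3): matches 7 t2 row(s) → 7 output row(s).
- t1 row (bin_id=10): matches 4 t2 row(s) → 4 output row(s).
- t1 row (bin_id=4): matches 6 t2 row(s) → 6 output row(s).
- t1 row (bin_id=8): matches 4 t2 row(s) → 4 output row(s).
- t1 row (bin_id=6): matches 4 t2 row(s) → 4 output row(s).
Total: 40 rows.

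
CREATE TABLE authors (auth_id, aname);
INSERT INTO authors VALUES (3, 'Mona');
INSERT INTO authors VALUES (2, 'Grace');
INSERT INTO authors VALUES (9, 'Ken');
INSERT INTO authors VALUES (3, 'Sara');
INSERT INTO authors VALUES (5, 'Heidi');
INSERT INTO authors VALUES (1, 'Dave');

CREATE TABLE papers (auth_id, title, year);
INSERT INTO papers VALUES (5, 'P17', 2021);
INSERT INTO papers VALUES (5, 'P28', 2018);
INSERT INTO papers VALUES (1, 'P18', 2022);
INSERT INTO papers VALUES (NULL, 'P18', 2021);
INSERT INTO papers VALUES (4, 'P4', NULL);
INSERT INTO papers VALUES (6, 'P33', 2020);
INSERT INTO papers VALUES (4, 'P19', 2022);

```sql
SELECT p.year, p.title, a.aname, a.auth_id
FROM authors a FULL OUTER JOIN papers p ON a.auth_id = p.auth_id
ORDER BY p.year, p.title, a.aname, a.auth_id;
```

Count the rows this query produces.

FULL OUTER JOIN keeps every row from both sides; unmatched rows get NULL for the other side's columns.
Matching on a.auth_id = p.auth_id. A NULL in a compared column never satisfies the condition.
- auth_id=3: no p row matches, row kept with p columns NULL.
- auth_id=2: no p row matches, row kept with p columns NULL.
- auth_id=9: no p row matches, row kept with p columns NULL.
- auth_id=3: no p row matches, row kept with p columns NULL.
- auth_id=5: 2 matching p row(s), so 2 row(s) emitted.
- auth_id=1: 1 matching p row(s), so 1 row(s) emitted.
- 4 row(s) from p found no a partner → padded with NULL.
Total: 3 matched + 8 padded = 11 rows.

11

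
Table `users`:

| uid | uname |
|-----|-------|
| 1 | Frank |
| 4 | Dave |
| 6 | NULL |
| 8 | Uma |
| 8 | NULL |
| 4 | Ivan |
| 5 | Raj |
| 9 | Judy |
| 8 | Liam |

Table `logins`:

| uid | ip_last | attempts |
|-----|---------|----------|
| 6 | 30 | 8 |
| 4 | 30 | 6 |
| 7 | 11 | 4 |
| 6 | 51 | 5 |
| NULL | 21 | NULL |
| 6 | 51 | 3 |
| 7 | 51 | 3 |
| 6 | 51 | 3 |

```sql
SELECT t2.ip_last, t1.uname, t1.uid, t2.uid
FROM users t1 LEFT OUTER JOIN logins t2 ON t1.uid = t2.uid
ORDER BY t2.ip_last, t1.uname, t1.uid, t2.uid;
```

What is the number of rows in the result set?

LEFT JOIN keeps every row from `users`; unmatched rows get NULL for `logins`'s columns.
Matching on t1.uid = t2.uid. A NULL in a compared column never satisfies the condition.
- uid=1: no t2 row matches, row kept with t2 columns NULL.
- uid=4: 1 matching t2 row(s), so 1 row(s) emitted.
- uid=6: 4 matching t2 row(s), so 4 row(s) emitted.
- uid=8: no t2 row matches, row kept with t2 columns NULL.
- uid=8: no t2 row matches, row kept with t2 columns NULL.
- uid=4: 1 matching t2 row(s), so 1 row(s) emitted.
- uid=5: no t2 row matches, row kept with t2 columns NULL.
- uid=9: no t2 row matches, row kept with t2 columns NULL.
- uid=8: no t2 row matches, row kept with t2 columns NULL.
Total: 6 matched + 6 padded = 12 rows.

12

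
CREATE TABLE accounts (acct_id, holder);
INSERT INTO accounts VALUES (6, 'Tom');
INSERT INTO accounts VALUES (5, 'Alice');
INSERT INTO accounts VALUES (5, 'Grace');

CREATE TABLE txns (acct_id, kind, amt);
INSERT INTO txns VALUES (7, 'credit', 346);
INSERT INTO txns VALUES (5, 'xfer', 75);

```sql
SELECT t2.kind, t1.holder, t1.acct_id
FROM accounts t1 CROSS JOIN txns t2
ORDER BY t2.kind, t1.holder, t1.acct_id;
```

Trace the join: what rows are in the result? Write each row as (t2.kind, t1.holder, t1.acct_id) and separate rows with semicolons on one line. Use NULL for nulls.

CROSS JOIN pairs every row of `accounts` with every row of `txns`: 3 × 2 = 6 rows.
After projecting and ordering:
t2.kind | t1.holder | t1.acct_id
credit | Alice | 5
credit | Grace | 5
credit | Tom | 6
xfer | Alice | 5
xfer | Grace | 5
xfer | Tom | 6

(credit, Alice, 5); (credit, Grace, 5); (credit, Tom, 6); (xfer, Alice, 5); (xfer, Grace, 5); (xfer, Tom, 6)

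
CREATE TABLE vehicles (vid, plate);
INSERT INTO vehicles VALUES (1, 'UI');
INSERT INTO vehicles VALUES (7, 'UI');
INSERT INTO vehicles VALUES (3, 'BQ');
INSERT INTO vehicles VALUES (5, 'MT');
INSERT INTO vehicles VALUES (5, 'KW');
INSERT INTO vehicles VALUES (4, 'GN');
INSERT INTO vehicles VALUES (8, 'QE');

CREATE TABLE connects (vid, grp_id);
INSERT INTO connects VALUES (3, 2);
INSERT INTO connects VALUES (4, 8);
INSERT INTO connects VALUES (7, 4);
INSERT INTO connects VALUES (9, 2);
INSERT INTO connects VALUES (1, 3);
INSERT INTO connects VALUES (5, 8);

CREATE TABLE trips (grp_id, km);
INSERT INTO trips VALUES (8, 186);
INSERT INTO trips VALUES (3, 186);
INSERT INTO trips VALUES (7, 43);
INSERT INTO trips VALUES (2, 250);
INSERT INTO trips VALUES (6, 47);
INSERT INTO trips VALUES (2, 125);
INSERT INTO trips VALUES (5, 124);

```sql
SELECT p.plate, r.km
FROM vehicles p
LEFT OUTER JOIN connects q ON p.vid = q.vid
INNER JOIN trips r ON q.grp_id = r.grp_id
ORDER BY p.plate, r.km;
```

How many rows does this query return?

Joins associate left-to-right: vehicles LEFT JOIN connects on vid gives 7 intermediate row(s).
Then INNER JOIN `trips r` on grp_id: keep only rows whose q.grp_id appears in r.
Result: 6 row(s).

6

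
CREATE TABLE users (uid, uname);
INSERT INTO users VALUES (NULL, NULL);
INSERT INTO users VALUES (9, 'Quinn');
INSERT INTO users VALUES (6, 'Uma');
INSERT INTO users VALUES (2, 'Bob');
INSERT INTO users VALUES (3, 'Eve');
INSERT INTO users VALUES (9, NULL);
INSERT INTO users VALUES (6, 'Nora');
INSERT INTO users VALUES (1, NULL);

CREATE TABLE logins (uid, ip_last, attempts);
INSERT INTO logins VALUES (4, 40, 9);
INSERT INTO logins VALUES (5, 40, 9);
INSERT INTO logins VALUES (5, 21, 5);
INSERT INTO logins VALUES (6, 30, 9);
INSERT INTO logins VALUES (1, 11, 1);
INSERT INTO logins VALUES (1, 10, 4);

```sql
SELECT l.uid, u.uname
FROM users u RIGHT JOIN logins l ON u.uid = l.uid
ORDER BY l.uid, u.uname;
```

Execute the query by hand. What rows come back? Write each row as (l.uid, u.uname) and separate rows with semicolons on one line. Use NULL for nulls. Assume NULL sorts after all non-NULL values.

(1, NULL); (1, NULL); (4, NULL); (5, NULL); (5, NULL); (6, Nora); (6, Uma)

RIGHT JOIN keeps every row from `logins`; unmatched rows get NULL for `users`'s columns.
Matching on u.uid = l.uid. A NULL in a compared column never satisfies the condition.
- u row (uid=NULL): no match.
- u row (uid=9): no match.
- u row (uid=6): matches 1 l row(s) → 1 output row(s).
- u row (uid=2): no match.
- u row (uid=3): no match.
- u row (uid=9): no match.
- u row (uid=6): matches 1 l row(s) → 1 output row(s).
- u row (uid=1): matches 2 l row(s) → 2 output row(s).
- 3 l row(s) had no u match → kept, u columns NULL.
After projecting and ordering:
l.uid | u.uname
1 | NULL
1 | NULL
4 | NULL
5 | NULL
5 | NULL
6 | Nora
6 | Uma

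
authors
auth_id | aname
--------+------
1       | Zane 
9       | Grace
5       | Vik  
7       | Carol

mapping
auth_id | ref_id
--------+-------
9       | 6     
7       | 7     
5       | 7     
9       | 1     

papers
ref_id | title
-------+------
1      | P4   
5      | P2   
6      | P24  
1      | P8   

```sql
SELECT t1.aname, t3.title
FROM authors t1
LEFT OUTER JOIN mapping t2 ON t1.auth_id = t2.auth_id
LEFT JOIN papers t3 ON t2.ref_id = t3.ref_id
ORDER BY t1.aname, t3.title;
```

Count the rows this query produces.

6

Step 1 — t1 LEFT JOIN t2 on auth_id → 5 row(s).
Then LEFT JOIN `papers t3` on ref_id: each of those 5 rows is kept; rows whose t2.ref_id has no match in t3 get NULL for t3's columns.
Result: 6 row(s).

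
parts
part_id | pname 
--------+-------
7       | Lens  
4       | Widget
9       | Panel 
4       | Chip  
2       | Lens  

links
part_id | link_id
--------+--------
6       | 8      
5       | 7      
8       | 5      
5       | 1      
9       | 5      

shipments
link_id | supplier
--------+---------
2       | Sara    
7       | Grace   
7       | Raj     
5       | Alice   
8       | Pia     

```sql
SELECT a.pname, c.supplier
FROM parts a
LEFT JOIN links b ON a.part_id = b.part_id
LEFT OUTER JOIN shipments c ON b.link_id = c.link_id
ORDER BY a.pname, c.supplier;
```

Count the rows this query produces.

Evaluate left to right. First `parts a LEFT JOIN links b` on part_id: 5 row(s).
Then LEFT JOIN `shipments c` on link_id: each of those 5 rows is kept; rows whose b.link_id has no match in c get NULL for c's columns.
Result: 5 row(s).

5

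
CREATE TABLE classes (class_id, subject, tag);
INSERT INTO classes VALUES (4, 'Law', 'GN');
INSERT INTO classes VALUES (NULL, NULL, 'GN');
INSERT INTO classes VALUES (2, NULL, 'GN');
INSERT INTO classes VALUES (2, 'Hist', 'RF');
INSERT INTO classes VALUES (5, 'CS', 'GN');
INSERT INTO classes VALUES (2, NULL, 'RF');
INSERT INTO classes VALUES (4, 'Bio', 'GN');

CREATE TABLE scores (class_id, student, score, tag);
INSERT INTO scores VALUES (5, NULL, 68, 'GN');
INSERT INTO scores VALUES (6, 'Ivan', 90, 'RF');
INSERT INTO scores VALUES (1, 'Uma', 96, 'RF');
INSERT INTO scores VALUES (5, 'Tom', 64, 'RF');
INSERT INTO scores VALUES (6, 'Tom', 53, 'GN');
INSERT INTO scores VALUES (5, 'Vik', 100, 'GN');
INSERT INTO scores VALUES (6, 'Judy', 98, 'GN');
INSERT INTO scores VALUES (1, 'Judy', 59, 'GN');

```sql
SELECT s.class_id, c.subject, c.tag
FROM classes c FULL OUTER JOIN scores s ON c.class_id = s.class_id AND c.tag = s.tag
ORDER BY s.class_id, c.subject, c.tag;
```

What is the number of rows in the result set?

14

FULL OUTER JOIN keeps every row from both sides; unmatched rows get NULL for the other side's columns.
Matching on c.class_id = s.class_id AND c.tag = s.tag. A NULL in a compared column never satisfies the condition.
- class_id=4, tag=GN: no s row matches, row kept with s columns NULL.
- class_id=NULL, tag=GN: no s row matches, row kept with s columns NULL.
- class_id=2, tag=GN: no s row matches, row kept with s columns NULL.
- class_id=2, tag=RF: no s row matches, row kept with s columns NULL.
- class_id=5, tag=GN: 2 matching s row(s), so 2 row(s) emitted.
- class_id=2, tag=RF: no s row matches, row kept with s columns NULL.
- class_id=4, tag=GN: no s row matches, row kept with s columns NULL.
- 6 s row(s) had no c match → kept, c columns NULL.
Total: 2 matched + 12 padded = 14 rows.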